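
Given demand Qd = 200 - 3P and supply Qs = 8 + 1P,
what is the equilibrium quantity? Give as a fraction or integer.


First find equilibrium price:
200 - 3P = 8 + 1P
P* = 192/4 = 48
Then substitute into demand:
Q* = 200 - 3 * 48 = 56

56


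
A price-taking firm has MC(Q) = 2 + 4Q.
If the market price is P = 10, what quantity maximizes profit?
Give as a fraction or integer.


In perfect competition, profit is maximized where P = MC.
10 = 2 + 4Q
8 = 4Q
Q* = 8/4 = 2

2


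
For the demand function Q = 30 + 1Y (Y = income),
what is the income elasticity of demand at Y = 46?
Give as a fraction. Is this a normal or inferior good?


dQ/dY = 1
At Y = 46: Q = 30 + 1*46 = 76
Ey = (dQ/dY)(Y/Q) = 1 * 46 / 76 = 23/38
Since Ey > 0, this is a normal good.

23/38 (normal good)


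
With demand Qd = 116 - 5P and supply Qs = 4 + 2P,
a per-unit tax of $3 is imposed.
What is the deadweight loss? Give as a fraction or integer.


Pre-tax equilibrium quantity: Q* = 36
Post-tax equilibrium quantity: Q_tax = 222/7
Reduction in quantity: Q* - Q_tax = 30/7
DWL = (1/2) * tax * (Q* - Q_tax)
DWL = (1/2) * 3 * 30/7 = 45/7

45/7


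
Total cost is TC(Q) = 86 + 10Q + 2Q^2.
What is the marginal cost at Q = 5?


MC = dTC/dQ = 10 + 2*2*Q
At Q = 5:
MC = 10 + 4*5
MC = 10 + 20 = 30

30


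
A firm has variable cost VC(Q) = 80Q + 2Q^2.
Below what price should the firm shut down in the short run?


AVC(Q) = VC(Q)/Q = 80 + 2Q
AVC is increasing in Q, so minimum AVC is at Q -> 0+.
Min AVC = 80
The firm should shut down if P < 80.

80


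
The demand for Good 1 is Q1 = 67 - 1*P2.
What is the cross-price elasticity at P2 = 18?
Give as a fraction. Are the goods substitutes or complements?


dQ1/dP2 = -1
At P2 = 18: Q1 = 67 - 1*18 = 49
Exy = (dQ1/dP2)(P2/Q1) = -1 * 18 / 49 = -18/49
Since Exy < 0, the goods are complements.

-18/49 (complements)


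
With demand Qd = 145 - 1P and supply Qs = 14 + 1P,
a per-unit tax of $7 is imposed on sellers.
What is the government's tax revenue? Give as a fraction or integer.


With tax on sellers, new supply: Qs' = 14 + 1(P - 7)
= 7 + 1P
New equilibrium quantity:
Q_new = 76
Tax revenue = tax * Q_new = 7 * 76 = 532

532


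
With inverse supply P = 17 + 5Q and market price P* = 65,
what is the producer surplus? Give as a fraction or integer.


Minimum supply price (at Q=0): P_min = 17
Quantity supplied at P* = 65:
Q* = (65 - 17)/5 = 48/5
PS = (1/2) * Q* * (P* - P_min)
PS = (1/2) * 48/5 * (65 - 17)
PS = (1/2) * 48/5 * 48 = 1152/5

1152/5


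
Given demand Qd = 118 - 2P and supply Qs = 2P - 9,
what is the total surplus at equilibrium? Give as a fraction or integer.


Find equilibrium: 118 - 2P = 2P - 9
118 + 9 = 4P
P* = 127/4 = 127/4
Q* = 2*127/4 - 9 = 109/2
Inverse demand: P = 59 - Q/2, so P_max = 59
Inverse supply: P = 9/2 + Q/2, so P_min = 9/2
CS = (1/2) * 109/2 * (59 - 127/4) = 11881/16
PS = (1/2) * 109/2 * (127/4 - 9/2) = 11881/16
TS = CS + PS = 11881/16 + 11881/16 = 11881/8

11881/8


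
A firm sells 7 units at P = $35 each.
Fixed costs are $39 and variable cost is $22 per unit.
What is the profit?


Total Revenue = P * Q = 35 * 7 = $245
Total Cost = FC + VC*Q = 39 + 22*7 = $193
Profit = TR - TC = 245 - 193 = $52

$52


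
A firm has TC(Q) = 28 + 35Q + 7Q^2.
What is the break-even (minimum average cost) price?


AC(Q) = 28/Q + 35 + 7Q
To minimize: dAC/dQ = -28/Q^2 + 7 = 0
Q^2 = 28/7 = 4
Q* = 2
Min AC = 28/2 + 35 + 7*2
Min AC = 14 + 35 + 14 = 63

63


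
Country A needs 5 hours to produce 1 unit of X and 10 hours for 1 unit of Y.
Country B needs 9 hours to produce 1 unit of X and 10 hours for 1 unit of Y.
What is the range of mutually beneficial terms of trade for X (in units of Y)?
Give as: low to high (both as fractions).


Opportunity cost of X for Country A = hours_X / hours_Y = 5/10 = 1/2 units of Y
Opportunity cost of X for Country B = hours_X / hours_Y = 9/10 = 9/10 units of Y
Terms of trade must be between the two opportunity costs.
Range: 1/2 to 9/10

1/2 to 9/10


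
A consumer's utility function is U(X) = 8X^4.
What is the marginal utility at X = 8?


MU = dU/dX = 8*4*X^(4-1)
MU = 32*X^3
At X = 8:
MU = 32 * 8^3
MU = 32 * 512 = 16384

16384


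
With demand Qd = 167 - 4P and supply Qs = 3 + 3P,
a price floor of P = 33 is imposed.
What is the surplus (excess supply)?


At P = 33:
Qd = 167 - 4*33 = 35
Qs = 3 + 3*33 = 102
Surplus = Qs - Qd = 102 - 35 = 67

67


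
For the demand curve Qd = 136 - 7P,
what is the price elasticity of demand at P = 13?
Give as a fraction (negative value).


dQ/dP = -7
At P = 13: Q = 136 - 7*13 = 45
E = (dQ/dP)(P/Q) = (-7)(13/45) = -91/45

-91/45


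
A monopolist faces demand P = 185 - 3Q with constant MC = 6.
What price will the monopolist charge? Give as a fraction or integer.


MR = 185 - 6Q
Set MR = MC: 185 - 6Q = 6
Q* = 179/6
Substitute into demand:
P* = 185 - 3*179/6 = 191/2

191/2


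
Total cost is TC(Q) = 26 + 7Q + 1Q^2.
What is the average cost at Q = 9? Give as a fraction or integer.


TC(9) = 26 + 7*9 + 1*9^2
TC(9) = 26 + 63 + 81 = 170
AC = TC/Q = 170/9 = 170/9

170/9


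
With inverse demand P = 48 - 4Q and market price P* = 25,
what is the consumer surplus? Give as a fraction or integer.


Maximum willingness to pay (at Q=0): P_max = 48
Quantity demanded at P* = 25:
Q* = (48 - 25)/4 = 23/4
CS = (1/2) * Q* * (P_max - P*)
CS = (1/2) * 23/4 * (48 - 25)
CS = (1/2) * 23/4 * 23 = 529/8

529/8


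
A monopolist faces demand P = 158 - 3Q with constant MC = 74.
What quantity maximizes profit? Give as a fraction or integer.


TR = P*Q = (158 - 3Q)Q = 158Q - 3Q^2
MR = dTR/dQ = 158 - 6Q
Set MR = MC:
158 - 6Q = 74
84 = 6Q
Q* = 84/6 = 14

14


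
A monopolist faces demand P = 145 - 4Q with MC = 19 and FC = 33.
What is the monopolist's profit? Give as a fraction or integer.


MR = MC: 145 - 8Q = 19
Q* = 63/4
P* = 145 - 4*63/4 = 82
Profit = (P* - MC)*Q* - FC
= (82 - 19)*63/4 - 33
= 63*63/4 - 33
= 3969/4 - 33 = 3837/4

3837/4


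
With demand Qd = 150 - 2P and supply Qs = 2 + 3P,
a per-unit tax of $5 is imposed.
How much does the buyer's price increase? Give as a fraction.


With a per-unit tax, the buyer's price increase depends on relative slopes.
Supply slope: d = 3, Demand slope: b = 2
Buyer's price increase = d * tax / (b + d)
= 3 * 5 / (2 + 3)
= 15 / 5 = 3

3


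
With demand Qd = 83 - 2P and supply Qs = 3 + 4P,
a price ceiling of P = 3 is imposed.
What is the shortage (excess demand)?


At P = 3:
Qd = 83 - 2*3 = 77
Qs = 3 + 4*3 = 15
Shortage = Qd - Qs = 77 - 15 = 62

62


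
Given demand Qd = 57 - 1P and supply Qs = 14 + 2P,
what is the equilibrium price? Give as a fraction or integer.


At equilibrium, Qd = Qs.
57 - 1P = 14 + 2P
57 - 14 = 1P + 2P
43 = 3P
P* = 43/3 = 43/3

43/3


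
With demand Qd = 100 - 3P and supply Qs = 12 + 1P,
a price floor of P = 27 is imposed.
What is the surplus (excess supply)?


At P = 27:
Qd = 100 - 3*27 = 19
Qs = 12 + 1*27 = 39
Surplus = Qs - Qd = 39 - 19 = 20

20


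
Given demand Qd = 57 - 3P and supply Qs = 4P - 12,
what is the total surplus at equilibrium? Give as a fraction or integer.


Find equilibrium: 57 - 3P = 4P - 12
57 + 12 = 7P
P* = 69/7 = 69/7
Q* = 4*69/7 - 12 = 192/7
Inverse demand: P = 19 - Q/3, so P_max = 19
Inverse supply: P = 3 + Q/4, so P_min = 3
CS = (1/2) * 192/7 * (19 - 69/7) = 6144/49
PS = (1/2) * 192/7 * (69/7 - 3) = 4608/49
TS = CS + PS = 6144/49 + 4608/49 = 1536/7

1536/7


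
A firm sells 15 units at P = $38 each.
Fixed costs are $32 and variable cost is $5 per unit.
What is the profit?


Total Revenue = P * Q = 38 * 15 = $570
Total Cost = FC + VC*Q = 32 + 5*15 = $107
Profit = TR - TC = 570 - 107 = $463

$463


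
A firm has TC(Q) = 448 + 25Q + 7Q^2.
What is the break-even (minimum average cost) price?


AC(Q) = 448/Q + 25 + 7Q
To minimize: dAC/dQ = -448/Q^2 + 7 = 0
Q^2 = 448/7 = 64
Q* = 8
Min AC = 448/8 + 25 + 7*8
Min AC = 56 + 25 + 56 = 137

137


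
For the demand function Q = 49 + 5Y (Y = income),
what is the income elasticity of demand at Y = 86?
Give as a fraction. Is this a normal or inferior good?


dQ/dY = 5
At Y = 86: Q = 49 + 5*86 = 479
Ey = (dQ/dY)(Y/Q) = 5 * 86 / 479 = 430/479
Since Ey > 0, this is a normal good.

430/479 (normal good)


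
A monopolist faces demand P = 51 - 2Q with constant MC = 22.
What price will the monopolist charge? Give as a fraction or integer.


MR = 51 - 4Q
Set MR = MC: 51 - 4Q = 22
Q* = 29/4
Substitute into demand:
P* = 51 - 2*29/4 = 73/2

73/2


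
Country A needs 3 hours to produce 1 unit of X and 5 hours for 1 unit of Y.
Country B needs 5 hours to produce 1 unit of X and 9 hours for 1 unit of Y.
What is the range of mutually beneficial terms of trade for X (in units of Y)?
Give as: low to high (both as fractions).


Opportunity cost of X for Country A = hours_X / hours_Y = 3/5 = 3/5 units of Y
Opportunity cost of X for Country B = hours_X / hours_Y = 5/9 = 5/9 units of Y
Terms of trade must be between the two opportunity costs.
Range: 5/9 to 3/5

5/9 to 3/5


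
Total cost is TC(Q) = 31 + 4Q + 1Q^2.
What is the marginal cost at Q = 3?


MC = dTC/dQ = 4 + 2*1*Q
At Q = 3:
MC = 4 + 2*3
MC = 4 + 6 = 10

10


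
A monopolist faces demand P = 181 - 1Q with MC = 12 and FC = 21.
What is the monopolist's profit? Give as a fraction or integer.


MR = MC: 181 - 2Q = 12
Q* = 169/2
P* = 181 - 1*169/2 = 193/2
Profit = (P* - MC)*Q* - FC
= (193/2 - 12)*169/2 - 21
= 169/2*169/2 - 21
= 28561/4 - 21 = 28477/4

28477/4


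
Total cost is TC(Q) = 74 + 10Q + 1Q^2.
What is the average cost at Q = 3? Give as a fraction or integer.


TC(3) = 74 + 10*3 + 1*3^2
TC(3) = 74 + 30 + 9 = 113
AC = TC/Q = 113/3 = 113/3

113/3


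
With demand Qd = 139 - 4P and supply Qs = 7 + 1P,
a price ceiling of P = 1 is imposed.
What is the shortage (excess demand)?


At P = 1:
Qd = 139 - 4*1 = 135
Qs = 7 + 1*1 = 8
Shortage = Qd - Qs = 135 - 8 = 127

127


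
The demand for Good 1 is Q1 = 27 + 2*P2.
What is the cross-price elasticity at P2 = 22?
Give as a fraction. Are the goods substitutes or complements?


dQ1/dP2 = 2
At P2 = 22: Q1 = 27 + 2*22 = 71
Exy = (dQ1/dP2)(P2/Q1) = 2 * 22 / 71 = 44/71
Since Exy > 0, the goods are substitutes.

44/71 (substitutes)


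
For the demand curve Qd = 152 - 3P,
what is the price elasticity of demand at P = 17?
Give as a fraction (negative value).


dQ/dP = -3
At P = 17: Q = 152 - 3*17 = 101
E = (dQ/dP)(P/Q) = (-3)(17/101) = -51/101

-51/101


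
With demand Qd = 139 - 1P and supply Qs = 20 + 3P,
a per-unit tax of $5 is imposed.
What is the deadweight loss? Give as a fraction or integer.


Pre-tax equilibrium quantity: Q* = 437/4
Post-tax equilibrium quantity: Q_tax = 211/2
Reduction in quantity: Q* - Q_tax = 15/4
DWL = (1/2) * tax * (Q* - Q_tax)
DWL = (1/2) * 5 * 15/4 = 75/8

75/8


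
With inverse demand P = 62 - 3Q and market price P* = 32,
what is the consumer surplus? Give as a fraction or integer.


Maximum willingness to pay (at Q=0): P_max = 62
Quantity demanded at P* = 32:
Q* = (62 - 32)/3 = 10
CS = (1/2) * Q* * (P_max - P*)
CS = (1/2) * 10 * (62 - 32)
CS = (1/2) * 10 * 30 = 150

150


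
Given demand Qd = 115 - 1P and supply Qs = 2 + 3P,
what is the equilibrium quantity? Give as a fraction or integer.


First find equilibrium price:
115 - 1P = 2 + 3P
P* = 113/4 = 113/4
Then substitute into demand:
Q* = 115 - 1 * 113/4 = 347/4

347/4


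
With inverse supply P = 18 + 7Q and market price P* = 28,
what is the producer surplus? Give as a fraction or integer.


Minimum supply price (at Q=0): P_min = 18
Quantity supplied at P* = 28:
Q* = (28 - 18)/7 = 10/7
PS = (1/2) * Q* * (P* - P_min)
PS = (1/2) * 10/7 * (28 - 18)
PS = (1/2) * 10/7 * 10 = 50/7

50/7


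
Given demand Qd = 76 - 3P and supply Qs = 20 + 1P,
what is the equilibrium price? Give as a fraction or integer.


At equilibrium, Qd = Qs.
76 - 3P = 20 + 1P
76 - 20 = 3P + 1P
56 = 4P
P* = 56/4 = 14

14


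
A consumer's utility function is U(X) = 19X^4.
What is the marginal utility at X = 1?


MU = dU/dX = 19*4*X^(4-1)
MU = 76*X^3
At X = 1:
MU = 76 * 1^3
MU = 76 * 1 = 76

76


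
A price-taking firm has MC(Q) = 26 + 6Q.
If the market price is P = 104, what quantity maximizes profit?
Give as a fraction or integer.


In perfect competition, profit is maximized where P = MC.
104 = 26 + 6Q
78 = 6Q
Q* = 78/6 = 13

13


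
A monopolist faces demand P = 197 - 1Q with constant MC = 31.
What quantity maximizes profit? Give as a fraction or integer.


TR = P*Q = (197 - 1Q)Q = 197Q - 1Q^2
MR = dTR/dQ = 197 - 2Q
Set MR = MC:
197 - 2Q = 31
166 = 2Q
Q* = 166/2 = 83

83


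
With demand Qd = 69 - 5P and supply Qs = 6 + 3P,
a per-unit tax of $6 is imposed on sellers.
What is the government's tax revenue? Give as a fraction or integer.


With tax on sellers, new supply: Qs' = 6 + 3(P - 6)
= 3P - 12
New equilibrium quantity:
Q_new = 147/8
Tax revenue = tax * Q_new = 6 * 147/8 = 441/4

441/4


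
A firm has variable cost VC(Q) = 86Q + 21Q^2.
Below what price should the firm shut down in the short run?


AVC(Q) = VC(Q)/Q = 86 + 21Q
AVC is increasing in Q, so minimum AVC is at Q -> 0+.
Min AVC = 86
The firm should shut down if P < 86.

86


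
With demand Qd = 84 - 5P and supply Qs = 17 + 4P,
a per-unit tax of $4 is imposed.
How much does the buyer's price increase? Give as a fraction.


With a per-unit tax, the buyer's price increase depends on relative slopes.
Supply slope: d = 4, Demand slope: b = 5
Buyer's price increase = d * tax / (b + d)
= 4 * 4 / (5 + 4)
= 16 / 9 = 16/9

16/9


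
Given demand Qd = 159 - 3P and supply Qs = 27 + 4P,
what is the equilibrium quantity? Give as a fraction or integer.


First find equilibrium price:
159 - 3P = 27 + 4P
P* = 132/7 = 132/7
Then substitute into demand:
Q* = 159 - 3 * 132/7 = 717/7

717/7


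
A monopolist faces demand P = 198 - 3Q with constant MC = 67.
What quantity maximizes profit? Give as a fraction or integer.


TR = P*Q = (198 - 3Q)Q = 198Q - 3Q^2
MR = dTR/dQ = 198 - 6Q
Set MR = MC:
198 - 6Q = 67
131 = 6Q
Q* = 131/6 = 131/6

131/6


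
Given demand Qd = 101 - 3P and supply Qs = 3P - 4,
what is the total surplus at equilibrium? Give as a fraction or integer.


Find equilibrium: 101 - 3P = 3P - 4
101 + 4 = 6P
P* = 105/6 = 35/2
Q* = 3*35/2 - 4 = 97/2
Inverse demand: P = 101/3 - Q/3, so P_max = 101/3
Inverse supply: P = 4/3 + Q/3, so P_min = 4/3
CS = (1/2) * 97/2 * (101/3 - 35/2) = 9409/24
PS = (1/2) * 97/2 * (35/2 - 4/3) = 9409/24
TS = CS + PS = 9409/24 + 9409/24 = 9409/12

9409/12


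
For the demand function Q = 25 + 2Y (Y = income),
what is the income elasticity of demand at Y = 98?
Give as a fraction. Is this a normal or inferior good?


dQ/dY = 2
At Y = 98: Q = 25 + 2*98 = 221
Ey = (dQ/dY)(Y/Q) = 2 * 98 / 221 = 196/221
Since Ey > 0, this is a normal good.

196/221 (normal good)


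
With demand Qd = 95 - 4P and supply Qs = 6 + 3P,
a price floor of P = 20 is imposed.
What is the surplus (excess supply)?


At P = 20:
Qd = 95 - 4*20 = 15
Qs = 6 + 3*20 = 66
Surplus = Qs - Qd = 66 - 15 = 51

51


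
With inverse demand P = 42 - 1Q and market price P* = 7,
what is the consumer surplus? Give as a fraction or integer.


Maximum willingness to pay (at Q=0): P_max = 42
Quantity demanded at P* = 7:
Q* = (42 - 7)/1 = 35
CS = (1/2) * Q* * (P_max - P*)
CS = (1/2) * 35 * (42 - 7)
CS = (1/2) * 35 * 35 = 1225/2

1225/2


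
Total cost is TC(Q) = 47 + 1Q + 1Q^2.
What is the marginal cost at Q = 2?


MC = dTC/dQ = 1 + 2*1*Q
At Q = 2:
MC = 1 + 2*2
MC = 1 + 4 = 5

5


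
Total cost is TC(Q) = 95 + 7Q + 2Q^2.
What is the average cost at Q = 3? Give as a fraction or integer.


TC(3) = 95 + 7*3 + 2*3^2
TC(3) = 95 + 21 + 18 = 134
AC = TC/Q = 134/3 = 134/3

134/3


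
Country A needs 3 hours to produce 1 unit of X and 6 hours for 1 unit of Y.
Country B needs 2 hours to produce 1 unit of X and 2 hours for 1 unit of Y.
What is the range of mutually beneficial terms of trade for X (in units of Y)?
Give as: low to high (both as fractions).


Opportunity cost of X for Country A = hours_X / hours_Y = 3/6 = 1/2 units of Y
Opportunity cost of X for Country B = hours_X / hours_Y = 2/2 = 1 units of Y
Terms of trade must be between the two opportunity costs.
Range: 1/2 to 1

1/2 to 1


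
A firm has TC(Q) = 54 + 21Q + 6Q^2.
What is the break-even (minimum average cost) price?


AC(Q) = 54/Q + 21 + 6Q
To minimize: dAC/dQ = -54/Q^2 + 6 = 0
Q^2 = 54/6 = 9
Q* = 3
Min AC = 54/3 + 21 + 6*3
Min AC = 18 + 21 + 18 = 57

57


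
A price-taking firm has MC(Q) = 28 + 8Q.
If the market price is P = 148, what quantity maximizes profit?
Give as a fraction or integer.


In perfect competition, profit is maximized where P = MC.
148 = 28 + 8Q
120 = 8Q
Q* = 120/8 = 15

15


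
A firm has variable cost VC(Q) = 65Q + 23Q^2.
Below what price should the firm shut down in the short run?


AVC(Q) = VC(Q)/Q = 65 + 23Q
AVC is increasing in Q, so minimum AVC is at Q -> 0+.
Min AVC = 65
The firm should shut down if P < 65.

65


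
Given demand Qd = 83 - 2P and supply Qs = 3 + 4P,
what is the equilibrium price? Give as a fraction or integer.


At equilibrium, Qd = Qs.
83 - 2P = 3 + 4P
83 - 3 = 2P + 4P
80 = 6P
P* = 80/6 = 40/3

40/3


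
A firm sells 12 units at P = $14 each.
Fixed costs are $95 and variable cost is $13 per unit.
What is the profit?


Total Revenue = P * Q = 14 * 12 = $168
Total Cost = FC + VC*Q = 95 + 13*12 = $251
Profit = TR - TC = 168 - 251 = $-83

$-83


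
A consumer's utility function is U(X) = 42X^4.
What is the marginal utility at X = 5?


MU = dU/dX = 42*4*X^(4-1)
MU = 168*X^3
At X = 5:
MU = 168 * 5^3
MU = 168 * 125 = 21000

21000


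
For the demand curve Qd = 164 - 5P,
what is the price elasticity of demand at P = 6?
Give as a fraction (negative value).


dQ/dP = -5
At P = 6: Q = 164 - 5*6 = 134
E = (dQ/dP)(P/Q) = (-5)(6/134) = -15/67

-15/67


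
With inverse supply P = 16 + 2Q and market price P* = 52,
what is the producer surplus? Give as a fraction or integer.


Minimum supply price (at Q=0): P_min = 16
Quantity supplied at P* = 52:
Q* = (52 - 16)/2 = 18
PS = (1/2) * Q* * (P* - P_min)
PS = (1/2) * 18 * (52 - 16)
PS = (1/2) * 18 * 36 = 324

324


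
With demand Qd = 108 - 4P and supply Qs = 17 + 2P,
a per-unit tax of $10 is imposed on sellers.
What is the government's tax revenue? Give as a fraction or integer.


With tax on sellers, new supply: Qs' = 17 + 2(P - 10)
= 2P - 3
New equilibrium quantity:
Q_new = 34
Tax revenue = tax * Q_new = 10 * 34 = 340

340


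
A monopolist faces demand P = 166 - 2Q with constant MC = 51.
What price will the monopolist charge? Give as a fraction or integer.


MR = 166 - 4Q
Set MR = MC: 166 - 4Q = 51
Q* = 115/4
Substitute into demand:
P* = 166 - 2*115/4 = 217/2

217/2


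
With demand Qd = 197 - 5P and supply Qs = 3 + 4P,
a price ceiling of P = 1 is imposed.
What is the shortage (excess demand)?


At P = 1:
Qd = 197 - 5*1 = 192
Qs = 3 + 4*1 = 7
Shortage = Qd - Qs = 192 - 7 = 185

185


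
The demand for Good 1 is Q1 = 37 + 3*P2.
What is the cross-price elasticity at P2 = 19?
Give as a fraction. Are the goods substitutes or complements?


dQ1/dP2 = 3
At P2 = 19: Q1 = 37 + 3*19 = 94
Exy = (dQ1/dP2)(P2/Q1) = 3 * 19 / 94 = 57/94
Since Exy > 0, the goods are substitutes.

57/94 (substitutes)


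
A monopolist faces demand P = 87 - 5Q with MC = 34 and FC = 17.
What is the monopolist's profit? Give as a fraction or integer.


MR = MC: 87 - 10Q = 34
Q* = 53/10
P* = 87 - 5*53/10 = 121/2
Profit = (P* - MC)*Q* - FC
= (121/2 - 34)*53/10 - 17
= 53/2*53/10 - 17
= 2809/20 - 17 = 2469/20

2469/20


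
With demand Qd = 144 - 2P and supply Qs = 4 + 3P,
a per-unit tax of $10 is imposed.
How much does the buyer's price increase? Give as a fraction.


With a per-unit tax, the buyer's price increase depends on relative slopes.
Supply slope: d = 3, Demand slope: b = 2
Buyer's price increase = d * tax / (b + d)
= 3 * 10 / (2 + 3)
= 30 / 5 = 6

6


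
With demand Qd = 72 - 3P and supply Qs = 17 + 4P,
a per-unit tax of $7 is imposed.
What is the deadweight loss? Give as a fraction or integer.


Pre-tax equilibrium quantity: Q* = 339/7
Post-tax equilibrium quantity: Q_tax = 255/7
Reduction in quantity: Q* - Q_tax = 12
DWL = (1/2) * tax * (Q* - Q_tax)
DWL = (1/2) * 7 * 12 = 42

42


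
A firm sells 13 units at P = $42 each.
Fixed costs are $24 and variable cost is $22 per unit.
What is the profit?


Total Revenue = P * Q = 42 * 13 = $546
Total Cost = FC + VC*Q = 24 + 22*13 = $310
Profit = TR - TC = 546 - 310 = $236

$236


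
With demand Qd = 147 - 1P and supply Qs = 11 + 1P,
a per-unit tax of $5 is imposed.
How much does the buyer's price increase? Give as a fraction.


With a per-unit tax, the buyer's price increase depends on relative slopes.
Supply slope: d = 1, Demand slope: b = 1
Buyer's price increase = d * tax / (b + d)
= 1 * 5 / (1 + 1)
= 5 / 2 = 5/2

5/2


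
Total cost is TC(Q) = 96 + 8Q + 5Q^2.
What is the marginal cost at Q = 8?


MC = dTC/dQ = 8 + 2*5*Q
At Q = 8:
MC = 8 + 10*8
MC = 8 + 80 = 88

88


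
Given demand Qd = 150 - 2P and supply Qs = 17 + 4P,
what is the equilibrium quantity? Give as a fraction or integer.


First find equilibrium price:
150 - 2P = 17 + 4P
P* = 133/6 = 133/6
Then substitute into demand:
Q* = 150 - 2 * 133/6 = 317/3

317/3


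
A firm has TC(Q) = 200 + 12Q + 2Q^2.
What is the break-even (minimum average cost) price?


AC(Q) = 200/Q + 12 + 2Q
To minimize: dAC/dQ = -200/Q^2 + 2 = 0
Q^2 = 200/2 = 100
Q* = 10
Min AC = 200/10 + 12 + 2*10
Min AC = 20 + 12 + 20 = 52

52


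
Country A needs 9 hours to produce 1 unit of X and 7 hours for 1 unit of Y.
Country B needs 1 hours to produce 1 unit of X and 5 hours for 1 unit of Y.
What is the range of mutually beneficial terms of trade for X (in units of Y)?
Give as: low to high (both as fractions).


Opportunity cost of X for Country A = hours_X / hours_Y = 9/7 = 9/7 units of Y
Opportunity cost of X for Country B = hours_X / hours_Y = 1/5 = 1/5 units of Y
Terms of trade must be between the two opportunity costs.
Range: 1/5 to 9/7

1/5 to 9/7


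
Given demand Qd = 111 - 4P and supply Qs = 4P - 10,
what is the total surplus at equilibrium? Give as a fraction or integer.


Find equilibrium: 111 - 4P = 4P - 10
111 + 10 = 8P
P* = 121/8 = 121/8
Q* = 4*121/8 - 10 = 101/2
Inverse demand: P = 111/4 - Q/4, so P_max = 111/4
Inverse supply: P = 5/2 + Q/4, so P_min = 5/2
CS = (1/2) * 101/2 * (111/4 - 121/8) = 10201/32
PS = (1/2) * 101/2 * (121/8 - 5/2) = 10201/32
TS = CS + PS = 10201/32 + 10201/32 = 10201/16

10201/16


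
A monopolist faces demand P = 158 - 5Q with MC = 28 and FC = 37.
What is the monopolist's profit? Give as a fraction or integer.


MR = MC: 158 - 10Q = 28
Q* = 13
P* = 158 - 5*13 = 93
Profit = (P* - MC)*Q* - FC
= (93 - 28)*13 - 37
= 65*13 - 37
= 845 - 37 = 808

808


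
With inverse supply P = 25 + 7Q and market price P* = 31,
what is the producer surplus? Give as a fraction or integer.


Minimum supply price (at Q=0): P_min = 25
Quantity supplied at P* = 31:
Q* = (31 - 25)/7 = 6/7
PS = (1/2) * Q* * (P* - P_min)
PS = (1/2) * 6/7 * (31 - 25)
PS = (1/2) * 6/7 * 6 = 18/7

18/7


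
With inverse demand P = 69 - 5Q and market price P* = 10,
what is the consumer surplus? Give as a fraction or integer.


Maximum willingness to pay (at Q=0): P_max = 69
Quantity demanded at P* = 10:
Q* = (69 - 10)/5 = 59/5
CS = (1/2) * Q* * (P_max - P*)
CS = (1/2) * 59/5 * (69 - 10)
CS = (1/2) * 59/5 * 59 = 3481/10

3481/10


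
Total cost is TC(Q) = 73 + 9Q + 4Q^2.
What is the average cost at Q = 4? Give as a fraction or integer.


TC(4) = 73 + 9*4 + 4*4^2
TC(4) = 73 + 36 + 64 = 173
AC = TC/Q = 173/4 = 173/4

173/4


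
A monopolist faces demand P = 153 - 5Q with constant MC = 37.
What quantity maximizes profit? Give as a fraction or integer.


TR = P*Q = (153 - 5Q)Q = 153Q - 5Q^2
MR = dTR/dQ = 153 - 10Q
Set MR = MC:
153 - 10Q = 37
116 = 10Q
Q* = 116/10 = 58/5

58/5


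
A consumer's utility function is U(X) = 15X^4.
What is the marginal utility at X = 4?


MU = dU/dX = 15*4*X^(4-1)
MU = 60*X^3
At X = 4:
MU = 60 * 4^3
MU = 60 * 64 = 3840

3840


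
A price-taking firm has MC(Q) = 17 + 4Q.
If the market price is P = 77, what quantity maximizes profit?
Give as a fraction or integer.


In perfect competition, profit is maximized where P = MC.
77 = 17 + 4Q
60 = 4Q
Q* = 60/4 = 15

15


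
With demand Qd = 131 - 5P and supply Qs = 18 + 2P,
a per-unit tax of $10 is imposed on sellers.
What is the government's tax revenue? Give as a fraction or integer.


With tax on sellers, new supply: Qs' = 18 + 2(P - 10)
= 2P - 2
New equilibrium quantity:
Q_new = 36
Tax revenue = tax * Q_new = 10 * 36 = 360

360


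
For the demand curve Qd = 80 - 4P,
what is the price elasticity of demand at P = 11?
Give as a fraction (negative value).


dQ/dP = -4
At P = 11: Q = 80 - 4*11 = 36
E = (dQ/dP)(P/Q) = (-4)(11/36) = -11/9

-11/9


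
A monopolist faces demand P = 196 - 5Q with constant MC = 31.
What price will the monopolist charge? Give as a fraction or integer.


MR = 196 - 10Q
Set MR = MC: 196 - 10Q = 31
Q* = 33/2
Substitute into demand:
P* = 196 - 5*33/2 = 227/2

227/2


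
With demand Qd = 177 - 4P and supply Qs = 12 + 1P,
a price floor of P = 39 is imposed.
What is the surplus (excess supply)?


At P = 39:
Qd = 177 - 4*39 = 21
Qs = 12 + 1*39 = 51
Surplus = Qs - Qd = 51 - 21 = 30

30


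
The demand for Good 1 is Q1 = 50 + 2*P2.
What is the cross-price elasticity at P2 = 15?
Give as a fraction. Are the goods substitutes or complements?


dQ1/dP2 = 2
At P2 = 15: Q1 = 50 + 2*15 = 80
Exy = (dQ1/dP2)(P2/Q1) = 2 * 15 / 80 = 3/8
Since Exy > 0, the goods are substitutes.

3/8 (substitutes)


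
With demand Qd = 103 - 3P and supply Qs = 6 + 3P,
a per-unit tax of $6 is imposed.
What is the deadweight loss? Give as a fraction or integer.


Pre-tax equilibrium quantity: Q* = 109/2
Post-tax equilibrium quantity: Q_tax = 91/2
Reduction in quantity: Q* - Q_tax = 9
DWL = (1/2) * tax * (Q* - Q_tax)
DWL = (1/2) * 6 * 9 = 27

27


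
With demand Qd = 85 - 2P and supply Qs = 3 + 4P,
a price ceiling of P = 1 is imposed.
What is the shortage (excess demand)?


At P = 1:
Qd = 85 - 2*1 = 83
Qs = 3 + 4*1 = 7
Shortage = Qd - Qs = 83 - 7 = 76

76


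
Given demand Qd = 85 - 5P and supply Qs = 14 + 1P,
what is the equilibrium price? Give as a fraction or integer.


At equilibrium, Qd = Qs.
85 - 5P = 14 + 1P
85 - 14 = 5P + 1P
71 = 6P
P* = 71/6 = 71/6

71/6


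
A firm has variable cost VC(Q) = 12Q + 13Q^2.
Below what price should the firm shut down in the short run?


AVC(Q) = VC(Q)/Q = 12 + 13Q
AVC is increasing in Q, so minimum AVC is at Q -> 0+.
Min AVC = 12
The firm should shut down if P < 12.

12


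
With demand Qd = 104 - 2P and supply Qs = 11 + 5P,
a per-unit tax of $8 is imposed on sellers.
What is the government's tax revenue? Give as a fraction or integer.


With tax on sellers, new supply: Qs' = 11 + 5(P - 8)
= 5P - 29
New equilibrium quantity:
Q_new = 66
Tax revenue = tax * Q_new = 8 * 66 = 528

528


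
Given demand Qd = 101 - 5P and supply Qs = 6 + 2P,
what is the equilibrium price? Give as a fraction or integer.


At equilibrium, Qd = Qs.
101 - 5P = 6 + 2P
101 - 6 = 5P + 2P
95 = 7P
P* = 95/7 = 95/7

95/7


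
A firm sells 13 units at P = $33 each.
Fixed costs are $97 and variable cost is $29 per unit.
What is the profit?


Total Revenue = P * Q = 33 * 13 = $429
Total Cost = FC + VC*Q = 97 + 29*13 = $474
Profit = TR - TC = 429 - 474 = $-45

$-45


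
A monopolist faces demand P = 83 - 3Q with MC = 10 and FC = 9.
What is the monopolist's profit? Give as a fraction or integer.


MR = MC: 83 - 6Q = 10
Q* = 73/6
P* = 83 - 3*73/6 = 93/2
Profit = (P* - MC)*Q* - FC
= (93/2 - 10)*73/6 - 9
= 73/2*73/6 - 9
= 5329/12 - 9 = 5221/12

5221/12


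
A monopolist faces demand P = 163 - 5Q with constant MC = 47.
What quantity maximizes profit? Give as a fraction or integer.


TR = P*Q = (163 - 5Q)Q = 163Q - 5Q^2
MR = dTR/dQ = 163 - 10Q
Set MR = MC:
163 - 10Q = 47
116 = 10Q
Q* = 116/10 = 58/5

58/5


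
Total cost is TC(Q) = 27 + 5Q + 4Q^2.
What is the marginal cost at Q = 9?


MC = dTC/dQ = 5 + 2*4*Q
At Q = 9:
MC = 5 + 8*9
MC = 5 + 72 = 77

77


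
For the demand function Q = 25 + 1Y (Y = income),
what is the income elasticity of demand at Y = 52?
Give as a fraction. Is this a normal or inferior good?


dQ/dY = 1
At Y = 52: Q = 25 + 1*52 = 77
Ey = (dQ/dY)(Y/Q) = 1 * 52 / 77 = 52/77
Since Ey > 0, this is a normal good.

52/77 (normal good)


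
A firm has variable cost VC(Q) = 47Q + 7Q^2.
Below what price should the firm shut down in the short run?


AVC(Q) = VC(Q)/Q = 47 + 7Q
AVC is increasing in Q, so minimum AVC is at Q -> 0+.
Min AVC = 47
The firm should shut down if P < 47.

47


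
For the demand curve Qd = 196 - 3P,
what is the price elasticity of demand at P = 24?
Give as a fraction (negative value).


dQ/dP = -3
At P = 24: Q = 196 - 3*24 = 124
E = (dQ/dP)(P/Q) = (-3)(24/124) = -18/31

-18/31


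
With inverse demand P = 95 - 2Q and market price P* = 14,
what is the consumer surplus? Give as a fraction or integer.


Maximum willingness to pay (at Q=0): P_max = 95
Quantity demanded at P* = 14:
Q* = (95 - 14)/2 = 81/2
CS = (1/2) * Q* * (P_max - P*)
CS = (1/2) * 81/2 * (95 - 14)
CS = (1/2) * 81/2 * 81 = 6561/4

6561/4


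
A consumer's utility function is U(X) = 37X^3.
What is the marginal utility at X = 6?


MU = dU/dX = 37*3*X^(3-1)
MU = 111*X^2
At X = 6:
MU = 111 * 6^2
MU = 111 * 36 = 3996

3996


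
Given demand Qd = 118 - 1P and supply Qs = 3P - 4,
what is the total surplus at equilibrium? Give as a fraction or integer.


Find equilibrium: 118 - 1P = 3P - 4
118 + 4 = 4P
P* = 122/4 = 61/2
Q* = 3*61/2 - 4 = 175/2
Inverse demand: P = 118 - Q/1, so P_max = 118
Inverse supply: P = 4/3 + Q/3, so P_min = 4/3
CS = (1/2) * 175/2 * (118 - 61/2) = 30625/8
PS = (1/2) * 175/2 * (61/2 - 4/3) = 30625/24
TS = CS + PS = 30625/8 + 30625/24 = 30625/6

30625/6


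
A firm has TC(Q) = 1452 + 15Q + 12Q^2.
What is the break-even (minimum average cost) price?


AC(Q) = 1452/Q + 15 + 12Q
To minimize: dAC/dQ = -1452/Q^2 + 12 = 0
Q^2 = 1452/12 = 121
Q* = 11
Min AC = 1452/11 + 15 + 12*11
Min AC = 132 + 15 + 132 = 279

279


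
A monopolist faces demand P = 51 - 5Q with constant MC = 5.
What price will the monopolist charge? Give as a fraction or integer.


MR = 51 - 10Q
Set MR = MC: 51 - 10Q = 5
Q* = 23/5
Substitute into demand:
P* = 51 - 5*23/5 = 28

28


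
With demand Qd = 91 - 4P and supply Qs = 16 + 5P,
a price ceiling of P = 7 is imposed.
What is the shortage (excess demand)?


At P = 7:
Qd = 91 - 4*7 = 63
Qs = 16 + 5*7 = 51
Shortage = Qd - Qs = 63 - 51 = 12

12


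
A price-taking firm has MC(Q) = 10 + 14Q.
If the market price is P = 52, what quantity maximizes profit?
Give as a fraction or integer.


In perfect competition, profit is maximized where P = MC.
52 = 10 + 14Q
42 = 14Q
Q* = 42/14 = 3

3


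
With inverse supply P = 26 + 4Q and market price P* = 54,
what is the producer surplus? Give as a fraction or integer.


Minimum supply price (at Q=0): P_min = 26
Quantity supplied at P* = 54:
Q* = (54 - 26)/4 = 7
PS = (1/2) * Q* * (P* - P_min)
PS = (1/2) * 7 * (54 - 26)
PS = (1/2) * 7 * 28 = 98

98


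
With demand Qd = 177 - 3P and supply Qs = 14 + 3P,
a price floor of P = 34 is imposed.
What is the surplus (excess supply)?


At P = 34:
Qd = 177 - 3*34 = 75
Qs = 14 + 3*34 = 116
Surplus = Qs - Qd = 116 - 75 = 41

41


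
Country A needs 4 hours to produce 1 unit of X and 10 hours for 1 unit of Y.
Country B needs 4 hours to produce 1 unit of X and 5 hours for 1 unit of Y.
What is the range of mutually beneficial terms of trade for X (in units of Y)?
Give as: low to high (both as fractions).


Opportunity cost of X for Country A = hours_X / hours_Y = 4/10 = 2/5 units of Y
Opportunity cost of X for Country B = hours_X / hours_Y = 4/5 = 4/5 units of Y
Terms of trade must be between the two opportunity costs.
Range: 2/5 to 4/5

2/5 to 4/5


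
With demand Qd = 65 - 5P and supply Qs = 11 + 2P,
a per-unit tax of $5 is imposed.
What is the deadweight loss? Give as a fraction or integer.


Pre-tax equilibrium quantity: Q* = 185/7
Post-tax equilibrium quantity: Q_tax = 135/7
Reduction in quantity: Q* - Q_tax = 50/7
DWL = (1/2) * tax * (Q* - Q_tax)
DWL = (1/2) * 5 * 50/7 = 125/7

125/7


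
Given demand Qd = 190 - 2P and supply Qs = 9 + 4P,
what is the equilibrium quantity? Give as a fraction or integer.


First find equilibrium price:
190 - 2P = 9 + 4P
P* = 181/6 = 181/6
Then substitute into demand:
Q* = 190 - 2 * 181/6 = 389/3

389/3


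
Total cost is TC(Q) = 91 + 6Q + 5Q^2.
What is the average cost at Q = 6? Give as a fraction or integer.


TC(6) = 91 + 6*6 + 5*6^2
TC(6) = 91 + 36 + 180 = 307
AC = TC/Q = 307/6 = 307/6

307/6


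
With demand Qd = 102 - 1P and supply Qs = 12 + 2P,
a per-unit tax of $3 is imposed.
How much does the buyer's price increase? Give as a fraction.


With a per-unit tax, the buyer's price increase depends on relative slopes.
Supply slope: d = 2, Demand slope: b = 1
Buyer's price increase = d * tax / (b + d)
= 2 * 3 / (1 + 2)
= 6 / 3 = 2

2


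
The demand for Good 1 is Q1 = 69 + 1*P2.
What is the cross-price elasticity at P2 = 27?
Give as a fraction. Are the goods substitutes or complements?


dQ1/dP2 = 1
At P2 = 27: Q1 = 69 + 1*27 = 96
Exy = (dQ1/dP2)(P2/Q1) = 1 * 27 / 96 = 9/32
Since Exy > 0, the goods are substitutes.

9/32 (substitutes)


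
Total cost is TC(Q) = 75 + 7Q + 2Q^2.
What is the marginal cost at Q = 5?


MC = dTC/dQ = 7 + 2*2*Q
At Q = 5:
MC = 7 + 4*5
MC = 7 + 20 = 27

27


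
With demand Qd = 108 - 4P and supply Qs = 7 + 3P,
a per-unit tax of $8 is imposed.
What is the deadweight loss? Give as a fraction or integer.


Pre-tax equilibrium quantity: Q* = 352/7
Post-tax equilibrium quantity: Q_tax = 256/7
Reduction in quantity: Q* - Q_tax = 96/7
DWL = (1/2) * tax * (Q* - Q_tax)
DWL = (1/2) * 8 * 96/7 = 384/7

384/7


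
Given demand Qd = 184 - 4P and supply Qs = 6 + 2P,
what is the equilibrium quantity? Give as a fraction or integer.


First find equilibrium price:
184 - 4P = 6 + 2P
P* = 178/6 = 89/3
Then substitute into demand:
Q* = 184 - 4 * 89/3 = 196/3

196/3


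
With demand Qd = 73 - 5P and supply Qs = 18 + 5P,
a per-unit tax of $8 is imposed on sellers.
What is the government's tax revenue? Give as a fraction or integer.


With tax on sellers, new supply: Qs' = 18 + 5(P - 8)
= 5P - 22
New equilibrium quantity:
Q_new = 51/2
Tax revenue = tax * Q_new = 8 * 51/2 = 204

204


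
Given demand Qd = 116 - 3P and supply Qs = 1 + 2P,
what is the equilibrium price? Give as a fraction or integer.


At equilibrium, Qd = Qs.
116 - 3P = 1 + 2P
116 - 1 = 3P + 2P
115 = 5P
P* = 115/5 = 23

23


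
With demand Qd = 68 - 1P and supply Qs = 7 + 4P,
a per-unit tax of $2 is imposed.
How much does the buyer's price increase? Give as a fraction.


With a per-unit tax, the buyer's price increase depends on relative slopes.
Supply slope: d = 4, Demand slope: b = 1
Buyer's price increase = d * tax / (b + d)
= 4 * 2 / (1 + 4)
= 8 / 5 = 8/5

8/5


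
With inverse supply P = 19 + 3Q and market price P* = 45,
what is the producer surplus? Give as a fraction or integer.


Minimum supply price (at Q=0): P_min = 19
Quantity supplied at P* = 45:
Q* = (45 - 19)/3 = 26/3
PS = (1/2) * Q* * (P* - P_min)
PS = (1/2) * 26/3 * (45 - 19)
PS = (1/2) * 26/3 * 26 = 338/3

338/3


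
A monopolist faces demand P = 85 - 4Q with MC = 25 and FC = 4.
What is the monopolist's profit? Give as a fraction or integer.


MR = MC: 85 - 8Q = 25
Q* = 15/2
P* = 85 - 4*15/2 = 55
Profit = (P* - MC)*Q* - FC
= (55 - 25)*15/2 - 4
= 30*15/2 - 4
= 225 - 4 = 221

221


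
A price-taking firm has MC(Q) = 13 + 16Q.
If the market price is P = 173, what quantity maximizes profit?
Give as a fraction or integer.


In perfect competition, profit is maximized where P = MC.
173 = 13 + 16Q
160 = 16Q
Q* = 160/16 = 10

10


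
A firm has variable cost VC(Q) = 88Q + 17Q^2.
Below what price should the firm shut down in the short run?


AVC(Q) = VC(Q)/Q = 88 + 17Q
AVC is increasing in Q, so minimum AVC is at Q -> 0+.
Min AVC = 88
The firm should shut down if P < 88.

88


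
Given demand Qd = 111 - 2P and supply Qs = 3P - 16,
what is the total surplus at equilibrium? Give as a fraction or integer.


Find equilibrium: 111 - 2P = 3P - 16
111 + 16 = 5P
P* = 127/5 = 127/5
Q* = 3*127/5 - 16 = 301/5
Inverse demand: P = 111/2 - Q/2, so P_max = 111/2
Inverse supply: P = 16/3 + Q/3, so P_min = 16/3
CS = (1/2) * 301/5 * (111/2 - 127/5) = 90601/100
PS = (1/2) * 301/5 * (127/5 - 16/3) = 90601/150
TS = CS + PS = 90601/100 + 90601/150 = 90601/60

90601/60


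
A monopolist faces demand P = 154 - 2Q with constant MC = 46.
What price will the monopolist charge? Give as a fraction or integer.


MR = 154 - 4Q
Set MR = MC: 154 - 4Q = 46
Q* = 27
Substitute into demand:
P* = 154 - 2*27 = 100

100


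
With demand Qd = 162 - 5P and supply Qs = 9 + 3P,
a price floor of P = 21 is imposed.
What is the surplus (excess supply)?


At P = 21:
Qd = 162 - 5*21 = 57
Qs = 9 + 3*21 = 72
Surplus = Qs - Qd = 72 - 57 = 15

15


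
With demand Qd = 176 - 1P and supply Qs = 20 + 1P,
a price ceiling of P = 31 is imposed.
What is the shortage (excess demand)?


At P = 31:
Qd = 176 - 1*31 = 145
Qs = 20 + 1*31 = 51
Shortage = Qd - Qs = 145 - 51 = 94

94


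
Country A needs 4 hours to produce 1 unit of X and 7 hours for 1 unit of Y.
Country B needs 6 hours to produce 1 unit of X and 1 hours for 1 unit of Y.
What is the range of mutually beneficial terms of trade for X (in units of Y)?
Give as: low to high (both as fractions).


Opportunity cost of X for Country A = hours_X / hours_Y = 4/7 = 4/7 units of Y
Opportunity cost of X for Country B = hours_X / hours_Y = 6/1 = 6 units of Y
Terms of trade must be between the two opportunity costs.
Range: 4/7 to 6

4/7 to 6


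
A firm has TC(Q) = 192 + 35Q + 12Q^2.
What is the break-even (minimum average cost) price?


AC(Q) = 192/Q + 35 + 12Q
To minimize: dAC/dQ = -192/Q^2 + 12 = 0
Q^2 = 192/12 = 16
Q* = 4
Min AC = 192/4 + 35 + 12*4
Min AC = 48 + 35 + 48 = 131

131


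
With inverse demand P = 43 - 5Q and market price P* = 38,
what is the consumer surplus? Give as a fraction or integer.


Maximum willingness to pay (at Q=0): P_max = 43
Quantity demanded at P* = 38:
Q* = (43 - 38)/5 = 1
CS = (1/2) * Q* * (P_max - P*)
CS = (1/2) * 1 * (43 - 38)
CS = (1/2) * 1 * 5 = 5/2

5/2


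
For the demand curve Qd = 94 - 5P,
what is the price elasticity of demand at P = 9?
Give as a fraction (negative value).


dQ/dP = -5
At P = 9: Q = 94 - 5*9 = 49
E = (dQ/dP)(P/Q) = (-5)(9/49) = -45/49

-45/49


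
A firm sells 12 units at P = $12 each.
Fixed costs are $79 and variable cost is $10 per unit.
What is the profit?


Total Revenue = P * Q = 12 * 12 = $144
Total Cost = FC + VC*Q = 79 + 10*12 = $199
Profit = TR - TC = 144 - 199 = $-55

$-55


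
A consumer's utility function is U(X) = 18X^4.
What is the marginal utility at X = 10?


MU = dU/dX = 18*4*X^(4-1)
MU = 72*X^3
At X = 10:
MU = 72 * 10^3
MU = 72 * 1000 = 72000

72000


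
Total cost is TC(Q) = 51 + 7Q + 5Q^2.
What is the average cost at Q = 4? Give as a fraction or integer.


TC(4) = 51 + 7*4 + 5*4^2
TC(4) = 51 + 28 + 80 = 159
AC = TC/Q = 159/4 = 159/4

159/4


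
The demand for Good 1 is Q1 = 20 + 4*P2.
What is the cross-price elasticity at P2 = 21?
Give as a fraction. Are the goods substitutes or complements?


dQ1/dP2 = 4
At P2 = 21: Q1 = 20 + 4*21 = 104
Exy = (dQ1/dP2)(P2/Q1) = 4 * 21 / 104 = 21/26
Since Exy > 0, the goods are substitutes.

21/26 (substitutes)


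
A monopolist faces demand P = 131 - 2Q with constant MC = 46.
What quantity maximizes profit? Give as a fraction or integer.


TR = P*Q = (131 - 2Q)Q = 131Q - 2Q^2
MR = dTR/dQ = 131 - 4Q
Set MR = MC:
131 - 4Q = 46
85 = 4Q
Q* = 85/4 = 85/4

85/4
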